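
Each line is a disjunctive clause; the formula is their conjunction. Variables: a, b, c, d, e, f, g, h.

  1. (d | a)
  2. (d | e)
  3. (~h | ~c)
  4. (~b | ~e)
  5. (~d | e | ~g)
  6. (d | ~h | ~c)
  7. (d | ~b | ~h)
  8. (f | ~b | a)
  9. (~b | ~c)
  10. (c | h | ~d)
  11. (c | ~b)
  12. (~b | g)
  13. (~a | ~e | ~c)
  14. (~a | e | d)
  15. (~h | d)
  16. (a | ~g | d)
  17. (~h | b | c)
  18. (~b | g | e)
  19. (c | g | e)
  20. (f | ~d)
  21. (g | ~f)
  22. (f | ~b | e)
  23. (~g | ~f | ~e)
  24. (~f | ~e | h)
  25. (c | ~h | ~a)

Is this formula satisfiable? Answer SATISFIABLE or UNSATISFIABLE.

SATISFIABLE

Set a = True and propagate.
For the remaining variables, b = False, c = False, d = False, e = True, f = False, g = False, h = False works.
So a = True, b = False, c = False, d = False, e = True, f = False, g = False, h = False is a satisfying assignment.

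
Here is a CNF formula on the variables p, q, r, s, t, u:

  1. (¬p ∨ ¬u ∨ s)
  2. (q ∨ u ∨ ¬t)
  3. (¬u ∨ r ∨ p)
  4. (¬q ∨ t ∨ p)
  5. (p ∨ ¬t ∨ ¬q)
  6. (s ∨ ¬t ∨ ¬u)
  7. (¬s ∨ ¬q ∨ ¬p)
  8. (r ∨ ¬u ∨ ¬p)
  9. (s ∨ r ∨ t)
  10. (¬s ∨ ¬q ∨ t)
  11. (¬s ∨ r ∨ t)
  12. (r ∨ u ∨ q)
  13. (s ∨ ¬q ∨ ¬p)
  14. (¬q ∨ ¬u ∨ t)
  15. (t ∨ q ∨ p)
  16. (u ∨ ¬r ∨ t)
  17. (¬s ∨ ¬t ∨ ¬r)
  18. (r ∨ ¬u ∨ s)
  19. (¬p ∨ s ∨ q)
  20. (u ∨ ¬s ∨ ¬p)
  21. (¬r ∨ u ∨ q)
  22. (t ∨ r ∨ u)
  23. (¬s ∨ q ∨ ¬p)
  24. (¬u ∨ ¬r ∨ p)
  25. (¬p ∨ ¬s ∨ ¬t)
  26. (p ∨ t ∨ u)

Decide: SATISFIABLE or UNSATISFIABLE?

UNSATISFIABLE

p = True:
  s = True:
    propagation gives q=False; an empty clause results — contradiction.
  s = False:
    propagation gives u=False, q=False; an empty clause results — contradiction.
p = False:
  t = True:
    propagation gives q=False, u=True, r=True; an empty clause results — contradiction.
  t = False:
    propagation gives q=False; an empty clause results — contradiction.
Every branch closes, so no satisfying assignment exists.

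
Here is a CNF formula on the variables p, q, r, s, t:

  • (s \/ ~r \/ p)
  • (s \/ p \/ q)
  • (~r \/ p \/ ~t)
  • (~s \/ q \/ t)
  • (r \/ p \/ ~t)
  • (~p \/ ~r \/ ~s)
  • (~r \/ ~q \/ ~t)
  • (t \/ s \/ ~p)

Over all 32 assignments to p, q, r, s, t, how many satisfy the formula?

9

Split on p, then r.
  p=T, r=T: remaining (q,s,t) ∈ {(F,F,T)} — 1.
  p=T, r=F: 5 of the 8 assignments to (q,s,t) work.
  p=F, r=T: remaining (q,s,t) ∈ {(T,T,F)} — 1.
  p=F, r=F: remaining (q,s,t) ∈ {(T,F,F); (T,T,F)} — 2.
Total: 1 + 5 + 1 + 2 = 9.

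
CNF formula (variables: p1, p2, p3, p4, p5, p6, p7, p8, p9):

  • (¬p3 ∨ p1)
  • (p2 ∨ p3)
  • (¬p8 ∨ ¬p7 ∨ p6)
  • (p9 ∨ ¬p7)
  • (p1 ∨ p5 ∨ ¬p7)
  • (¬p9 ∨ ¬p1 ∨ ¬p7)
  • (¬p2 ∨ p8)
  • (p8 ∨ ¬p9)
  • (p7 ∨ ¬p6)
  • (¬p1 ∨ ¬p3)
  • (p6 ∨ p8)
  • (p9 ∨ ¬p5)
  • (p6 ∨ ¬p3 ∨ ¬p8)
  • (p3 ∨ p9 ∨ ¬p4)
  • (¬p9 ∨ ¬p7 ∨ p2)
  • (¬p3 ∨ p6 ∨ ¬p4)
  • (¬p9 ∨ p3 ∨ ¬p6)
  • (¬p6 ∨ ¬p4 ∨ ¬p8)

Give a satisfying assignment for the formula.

p1 = True, p2 = True, p3 = False, p4 = False, p5 = False, p6 = False, p7 = False, p8 = True, p9 = True

Check each clause:
  1. (¬p3 ∨ p1) — p1 is true.
  2. (p3 ∨ p2) — p2 is true.
  3. (¬p7 ∨ p6 ∨ ¬p8) — ¬p7 is true.
  4. (¬p7 ∨ p9) — ¬p7 is true.
  5. (p5 ∨ ¬p7 ∨ p1) — p1 is true.
  6. (¬p1 ∨ ¬p9 ∨ ¬p7) — ¬p7 is true.
  7. (p8 ∨ ¬p2) — p8 is true.
  8. (¬p9 ∨ p8) — p8 is true.
  9. (p7 ∨ ¬p6) — ¬p6 is true.
  10. (¬p3 ∨ ¬p1) — ¬p3 is true.
  11. (p8 ∨ p6) — p8 is true.
  12. (¬p5 ∨ p9) — p9 is true.
  13. (¬p3 ∨ ¬p8 ∨ p6) — ¬p3 is true.
  14. (p3 ∨ p9 ∨ ¬p4) — p9 is true.
  15. (p2 ∨ ¬p9 ∨ ¬p7) — ¬p7 is true.
  16. (¬p3 ∨ ¬p4 ∨ p6) — ¬p4 is true.
  17. (¬p9 ∨ ¬p6 ∨ p3) — ¬p6 is true.
  18. (¬p8 ∨ ¬p4 ∨ ¬p6) — ¬p6 is true.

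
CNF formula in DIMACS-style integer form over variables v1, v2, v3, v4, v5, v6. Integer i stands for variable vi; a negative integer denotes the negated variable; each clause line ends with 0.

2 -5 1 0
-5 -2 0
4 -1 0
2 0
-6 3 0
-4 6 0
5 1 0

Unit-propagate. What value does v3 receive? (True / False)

(v2) is a unit clause: v2 = True.
(~v5 | ~v2): since v2 = True, the clause reduces to (~v5). v5 = False.
In (v5 | v1), v5 is now false; v1 must hold, so v1 = True.
In (~v1 | v4), ~v1 is now false; v4 must hold, so v4 = True.
In (v6 | ~v4), ~v4 is now false; v6 must hold, so v6 = True.
(~v6 | v3): since v6 = True, the clause reduces to (v3). v3 = True.

True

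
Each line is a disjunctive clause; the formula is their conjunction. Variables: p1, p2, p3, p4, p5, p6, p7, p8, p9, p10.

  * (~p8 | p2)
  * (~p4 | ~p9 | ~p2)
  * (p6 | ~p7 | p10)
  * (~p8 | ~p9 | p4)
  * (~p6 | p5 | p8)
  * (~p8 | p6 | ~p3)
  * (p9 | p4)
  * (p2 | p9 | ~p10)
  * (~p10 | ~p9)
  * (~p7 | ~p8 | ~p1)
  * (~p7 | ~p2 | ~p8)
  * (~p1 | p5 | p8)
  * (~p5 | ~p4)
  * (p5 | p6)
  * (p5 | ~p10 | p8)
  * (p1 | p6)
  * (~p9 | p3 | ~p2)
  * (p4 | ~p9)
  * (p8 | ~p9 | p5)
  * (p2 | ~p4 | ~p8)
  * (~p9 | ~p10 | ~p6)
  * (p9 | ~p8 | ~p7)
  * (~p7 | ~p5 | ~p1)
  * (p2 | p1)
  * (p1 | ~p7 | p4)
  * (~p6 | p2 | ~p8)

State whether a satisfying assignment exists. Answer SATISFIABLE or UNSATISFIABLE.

Pure literal: p7 appears only negated; assign p7 = False.
Try p1 = True.
For the remaining variables, p2 = True, p3 = True, p4 = True, p5 = False, p6 = True, p8 = True, p9 = False, p10 = True works.
So p1=True  p2=True  p3=True  p4=True  p5=False  p6=True  p7=False  p8=True  p9=False  p10=True is a satisfying assignment.

SATISFIABLE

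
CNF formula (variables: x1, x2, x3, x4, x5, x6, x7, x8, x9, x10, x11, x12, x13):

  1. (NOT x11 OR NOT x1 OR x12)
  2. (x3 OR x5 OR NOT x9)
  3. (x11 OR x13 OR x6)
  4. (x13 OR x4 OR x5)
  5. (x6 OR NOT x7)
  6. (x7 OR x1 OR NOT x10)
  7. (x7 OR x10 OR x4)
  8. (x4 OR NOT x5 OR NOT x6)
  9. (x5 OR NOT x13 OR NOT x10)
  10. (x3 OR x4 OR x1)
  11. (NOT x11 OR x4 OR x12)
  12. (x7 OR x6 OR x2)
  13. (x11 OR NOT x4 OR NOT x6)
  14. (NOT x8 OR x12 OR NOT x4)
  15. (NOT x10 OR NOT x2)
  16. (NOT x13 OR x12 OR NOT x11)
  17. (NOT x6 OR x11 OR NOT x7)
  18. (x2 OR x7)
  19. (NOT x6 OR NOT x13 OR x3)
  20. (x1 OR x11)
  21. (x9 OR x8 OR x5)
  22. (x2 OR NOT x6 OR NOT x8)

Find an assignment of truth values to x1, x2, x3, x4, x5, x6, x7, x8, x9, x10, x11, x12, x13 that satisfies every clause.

x1=0, x2=1, x3=1, x4=1, x5=0, x6=0, x7=0, x8=0, x9=1, x10=0, x11=1, x12=1, x13=0

Check each clause:
  1. (NOT x1 OR NOT x11 OR x12) — x12 is true.
  2. (NOT x9 OR x5 OR x3) — x3 is true.
  3. (x6 OR x13 OR x11) — x11 is true.
  4. (x5 OR x4 OR x13) — x4 is true.
  5. (x6 OR NOT x7) — NOT x7 is true.
  6. (x7 OR x1 OR NOT x10) — NOT x10 is true.
  7. (x10 OR x7 OR x4) — x4 is true.
  8. (NOT x6 OR x4 OR NOT x5) — NOT x6 is true.
  9. (x5 OR NOT x13 OR NOT x10) — NOT x13 is true.
  10. (x4 OR x1 OR x3) — x3 is true.
  11. (NOT x11 OR x12 OR x4) — x4 is true.
  12. (x2 OR x6 OR x7) — x2 is true.
  13. (NOT x6 OR x11 OR NOT x4) — NOT x6 is true.
  14. (NOT x4 OR NOT x8 OR x12) — NOT x8 is true.
  15. (NOT x2 OR NOT x10) — NOT x10 is true.
  16. (x12 OR NOT x13 OR NOT x11) — NOT x13 is true.
  17. (NOT x7 OR NOT x6 OR x11) — NOT x7 is true.
  18. (x7 OR x2) — x2 is true.
  19. (x3 OR NOT x13 OR NOT x6) — NOT x6 is true.
  20. (x11 OR x1) — x11 is true.
  21. (x9 OR x5 OR x8) — x9 is true.
  22. (NOT x6 OR NOT x8 OR x2) — NOT x8 is true.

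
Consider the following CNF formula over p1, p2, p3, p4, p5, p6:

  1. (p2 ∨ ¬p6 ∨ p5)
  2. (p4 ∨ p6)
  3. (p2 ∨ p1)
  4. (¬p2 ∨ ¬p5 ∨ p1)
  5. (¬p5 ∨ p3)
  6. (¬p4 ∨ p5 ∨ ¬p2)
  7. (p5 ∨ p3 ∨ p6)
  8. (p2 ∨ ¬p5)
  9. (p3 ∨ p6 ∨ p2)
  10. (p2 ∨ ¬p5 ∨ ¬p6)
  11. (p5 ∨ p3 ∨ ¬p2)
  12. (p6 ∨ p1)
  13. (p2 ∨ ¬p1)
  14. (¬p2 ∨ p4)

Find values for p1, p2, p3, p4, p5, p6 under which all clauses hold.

p1 = 1, p2 = 1, p3 = 1, p4 = 1, p5 = 1, p6 = 0

p3 occurs only positively in the remaining clauses — set p3 = True.
Try p1 = True.
  then p2 is forced to True.
  then p4 is forced to True.
  then p5 is forced to True.
p6 is now unconstrained; take p6 = False.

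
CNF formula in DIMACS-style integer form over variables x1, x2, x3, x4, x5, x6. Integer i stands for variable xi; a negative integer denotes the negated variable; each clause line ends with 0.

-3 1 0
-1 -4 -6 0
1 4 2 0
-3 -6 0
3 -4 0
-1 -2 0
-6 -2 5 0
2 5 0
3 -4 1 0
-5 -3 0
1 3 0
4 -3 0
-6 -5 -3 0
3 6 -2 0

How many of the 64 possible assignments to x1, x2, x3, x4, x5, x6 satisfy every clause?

2

The models are:
  x1=1 x2=0 x3=0 x4=0 x5=1 x6=0
  x1=1 x2=0 x3=0 x4=0 x5=1 x6=1
Count: 2.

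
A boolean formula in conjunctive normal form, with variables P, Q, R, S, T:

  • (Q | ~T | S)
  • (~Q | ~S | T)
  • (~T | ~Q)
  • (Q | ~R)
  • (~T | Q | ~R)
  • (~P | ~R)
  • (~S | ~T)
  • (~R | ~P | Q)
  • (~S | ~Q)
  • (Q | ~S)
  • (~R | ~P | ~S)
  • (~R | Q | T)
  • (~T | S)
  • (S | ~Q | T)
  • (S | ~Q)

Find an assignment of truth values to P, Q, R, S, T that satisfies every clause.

P=T, Q=F, R=F, S=F, T=F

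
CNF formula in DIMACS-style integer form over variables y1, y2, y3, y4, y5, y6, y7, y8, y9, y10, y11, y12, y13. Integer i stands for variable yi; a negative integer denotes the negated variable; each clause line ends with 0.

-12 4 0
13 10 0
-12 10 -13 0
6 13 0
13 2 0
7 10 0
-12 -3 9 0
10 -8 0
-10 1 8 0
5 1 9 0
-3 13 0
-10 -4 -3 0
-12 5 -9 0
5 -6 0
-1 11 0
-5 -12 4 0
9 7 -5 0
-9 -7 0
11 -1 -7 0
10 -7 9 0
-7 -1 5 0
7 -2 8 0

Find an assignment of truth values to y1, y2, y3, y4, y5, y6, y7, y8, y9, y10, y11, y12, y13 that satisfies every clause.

y1=True  y2=True  y3=False  y4=False  y5=True  y6=True  y7=False  y8=True  y9=True  y10=True  y11=True  y12=False  y13=False

Pure literal: y3 appears only negated; assign y3 = False.
Pure literal: y11 appears only positively; assign y11 = True.
Branch on y1: take y1 = True.
Try y2 = True.
The remaining clauses are satisfied by y4 = False, y5 = True, y6 = True, y7 = False, y8 = True, y9 = True, y10 = True, y12 = False, y13 = False.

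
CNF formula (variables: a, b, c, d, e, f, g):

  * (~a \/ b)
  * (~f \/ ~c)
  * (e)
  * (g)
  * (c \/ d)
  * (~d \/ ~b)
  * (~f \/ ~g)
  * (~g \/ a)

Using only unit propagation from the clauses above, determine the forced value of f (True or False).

False

Unit clause (e) sets e = True.
Unit clause (g) sets g = True.
(~g \/ ~f) with g = True leaves only ~f, so f = False.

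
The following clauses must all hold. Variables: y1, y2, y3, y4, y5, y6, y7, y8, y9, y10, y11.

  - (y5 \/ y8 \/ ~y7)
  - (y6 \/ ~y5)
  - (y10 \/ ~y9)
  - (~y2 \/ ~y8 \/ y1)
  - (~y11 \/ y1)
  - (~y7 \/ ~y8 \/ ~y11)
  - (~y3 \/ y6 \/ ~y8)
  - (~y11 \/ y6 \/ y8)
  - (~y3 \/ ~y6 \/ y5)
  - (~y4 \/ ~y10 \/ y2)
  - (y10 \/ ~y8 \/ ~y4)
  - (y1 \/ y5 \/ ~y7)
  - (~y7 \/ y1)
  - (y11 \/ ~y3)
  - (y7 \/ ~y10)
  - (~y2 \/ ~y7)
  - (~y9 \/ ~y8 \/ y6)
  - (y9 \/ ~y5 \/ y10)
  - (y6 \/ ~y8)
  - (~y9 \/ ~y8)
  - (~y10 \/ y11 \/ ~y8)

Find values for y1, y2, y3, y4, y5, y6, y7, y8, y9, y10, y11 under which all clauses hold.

Pure literal: y1 appears only positively; assign y1 = True.
Pure literal: y3 appears only negated; assign y3 = False.
Try y2 = False.
Set y4 = True and propagate.
  then y10 is forced to False.
  then y9 is forced to False.
  then y8 is forced to False.
  then y5 is forced to False.
  then y7 is forced to False.
For the remaining variables, y6 = False, y11 = False works.

y1=T  y2=F  y3=F  y4=T  y5=F  y6=F  y7=F  y8=F  y9=F  y10=F  y11=F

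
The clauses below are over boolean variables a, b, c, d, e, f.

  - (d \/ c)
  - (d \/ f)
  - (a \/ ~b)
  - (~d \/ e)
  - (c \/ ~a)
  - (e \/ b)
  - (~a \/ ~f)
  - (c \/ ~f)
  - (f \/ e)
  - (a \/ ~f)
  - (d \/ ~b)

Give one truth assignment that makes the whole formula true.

a = False  b = False  c = False  d = True  e = True  f = False

Check each clause:
  1. (d \/ c) — d is true.
  2. (d \/ f) — d is true.
  3. (a \/ ~b) — ~b is true.
  4. (e \/ ~d) — e is true.
  5. (c \/ ~a) — ~a is true.
  6. (b \/ e) — e is true.
  7. (~a \/ ~f) — ~f is true.
  8. (c \/ ~f) — ~f is true.
  9. (f \/ e) — e is true.
  10. (a \/ ~f) — ~f is true.
  11. (d \/ ~b) — d is true.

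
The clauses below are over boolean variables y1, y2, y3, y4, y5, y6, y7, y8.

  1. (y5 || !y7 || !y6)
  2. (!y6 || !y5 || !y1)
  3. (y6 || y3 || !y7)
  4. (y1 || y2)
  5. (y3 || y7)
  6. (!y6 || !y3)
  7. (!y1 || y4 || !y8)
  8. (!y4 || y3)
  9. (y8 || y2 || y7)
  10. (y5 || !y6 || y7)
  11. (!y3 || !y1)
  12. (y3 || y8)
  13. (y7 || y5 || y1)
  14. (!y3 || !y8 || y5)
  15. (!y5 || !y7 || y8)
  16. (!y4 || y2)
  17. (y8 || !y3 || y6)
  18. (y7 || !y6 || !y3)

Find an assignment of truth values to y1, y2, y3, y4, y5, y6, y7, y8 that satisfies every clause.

Pure literal: y2 appears only positively; assign y2 = True.
Try y1 = False.
Try y3 = True.
  then y6 is forced to False.
  then y8 is forced to True.
  then y5 is forced to True.
y4, y7 are now unconstrained; take y4 = True, y7 = True.

y1 = False, y2 = True, y3 = True, y4 = True, y5 = True, y6 = False, y7 = True, y8 = True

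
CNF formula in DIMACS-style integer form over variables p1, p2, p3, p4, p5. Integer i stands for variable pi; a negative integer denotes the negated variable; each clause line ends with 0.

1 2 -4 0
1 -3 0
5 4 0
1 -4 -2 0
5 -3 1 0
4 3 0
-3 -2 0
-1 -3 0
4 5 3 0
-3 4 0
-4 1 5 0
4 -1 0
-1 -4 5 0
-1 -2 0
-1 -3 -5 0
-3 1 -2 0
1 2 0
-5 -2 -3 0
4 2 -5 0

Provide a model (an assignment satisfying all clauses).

Set p1 = True and propagate.
  then p3 is forced to False.
  then p4 is forced to True.
  then p5 is forced to True.
  then p2 is forced to False.

p1=1, p2=0, p3=0, p4=1, p5=1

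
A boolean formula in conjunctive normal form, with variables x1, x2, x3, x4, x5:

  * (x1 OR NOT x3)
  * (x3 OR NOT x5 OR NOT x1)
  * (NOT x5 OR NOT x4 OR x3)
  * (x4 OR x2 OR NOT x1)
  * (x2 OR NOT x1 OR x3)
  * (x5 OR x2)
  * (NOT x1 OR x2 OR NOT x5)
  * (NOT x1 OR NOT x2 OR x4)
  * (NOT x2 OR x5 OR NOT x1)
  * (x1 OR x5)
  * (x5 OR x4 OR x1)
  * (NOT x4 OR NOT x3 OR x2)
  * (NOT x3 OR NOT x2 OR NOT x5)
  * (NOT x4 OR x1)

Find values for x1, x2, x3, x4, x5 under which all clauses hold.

Try x1 = False.
  then x3 is forced to False.
  then x5 is forced to True.
  then x4 is forced to False.
x2 is now unconstrained; take x2 = False.

x1 = F, x2 = F, x3 = F, x4 = F, x5 = T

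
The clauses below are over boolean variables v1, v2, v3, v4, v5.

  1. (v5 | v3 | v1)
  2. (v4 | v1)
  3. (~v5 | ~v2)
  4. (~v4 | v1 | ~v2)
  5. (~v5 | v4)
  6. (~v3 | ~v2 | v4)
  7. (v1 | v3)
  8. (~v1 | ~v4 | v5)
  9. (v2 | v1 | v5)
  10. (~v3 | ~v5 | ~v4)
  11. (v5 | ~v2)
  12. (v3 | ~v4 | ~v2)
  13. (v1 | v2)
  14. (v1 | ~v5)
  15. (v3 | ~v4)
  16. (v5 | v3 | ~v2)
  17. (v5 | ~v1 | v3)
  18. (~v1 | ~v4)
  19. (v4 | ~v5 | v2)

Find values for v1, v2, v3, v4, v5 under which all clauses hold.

Set v1 = True and propagate.
  then v4 is forced to False.
  then v5 is forced to False.
  then v2 is forced to False.
  then v3 is forced to True.
Every clause has at least one true literal under this assignment.
Check each clause:
  1. (v3 | v1 | v5) — v1 is true.
  2. (v1 | v4) — v1 is true.
  3. (~v5 | ~v2) — ~v5 is true.
  4. (~v4 | v1 | ~v2) — v1 is true.
  5. (v4 | ~v5) — ~v5 is true.
  6. (~v3 | v4 | ~v2) — ~v2 is true.
  7. (v1 | v3) — v1 is true.
  8. (~v1 | v5 | ~v4) — ~v4 is true.
  9. (v1 | v2 | v5) — v1 is true.
  10. (~v3 | ~v4 | ~v5) — ~v5 is true.
  11. (~v2 | v5) — ~v2 is true.
  12. (~v2 | ~v4 | v3) — v3 is true.
  13. (v2 | v1) — v1 is true.
  14. (~v5 | v1) — v1 is true.
  15. (v3 | ~v4) — v3 is true.
  16. (v3 | v5 | ~v2) — v3 is true.
  17. (v5 | v3 | ~v1) — v3 is true.
  18. (~v4 | ~v1) — ~v4 is true.
  19. (v4 | ~v5 | v2) — ~v5 is true.

v1 = T, v2 = F, v3 = T, v4 = F, v5 = F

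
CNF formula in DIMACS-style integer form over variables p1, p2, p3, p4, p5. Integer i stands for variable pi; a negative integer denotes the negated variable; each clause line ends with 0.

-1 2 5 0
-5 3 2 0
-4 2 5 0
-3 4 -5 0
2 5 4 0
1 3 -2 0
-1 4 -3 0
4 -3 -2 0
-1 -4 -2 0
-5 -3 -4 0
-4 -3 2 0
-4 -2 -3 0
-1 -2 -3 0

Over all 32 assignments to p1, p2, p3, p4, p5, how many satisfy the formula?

The models are:
  p1=T p2=T p3=F p4=F p5=F
  p1=T p2=T p3=F p4=F p5=T
Count: 2.

2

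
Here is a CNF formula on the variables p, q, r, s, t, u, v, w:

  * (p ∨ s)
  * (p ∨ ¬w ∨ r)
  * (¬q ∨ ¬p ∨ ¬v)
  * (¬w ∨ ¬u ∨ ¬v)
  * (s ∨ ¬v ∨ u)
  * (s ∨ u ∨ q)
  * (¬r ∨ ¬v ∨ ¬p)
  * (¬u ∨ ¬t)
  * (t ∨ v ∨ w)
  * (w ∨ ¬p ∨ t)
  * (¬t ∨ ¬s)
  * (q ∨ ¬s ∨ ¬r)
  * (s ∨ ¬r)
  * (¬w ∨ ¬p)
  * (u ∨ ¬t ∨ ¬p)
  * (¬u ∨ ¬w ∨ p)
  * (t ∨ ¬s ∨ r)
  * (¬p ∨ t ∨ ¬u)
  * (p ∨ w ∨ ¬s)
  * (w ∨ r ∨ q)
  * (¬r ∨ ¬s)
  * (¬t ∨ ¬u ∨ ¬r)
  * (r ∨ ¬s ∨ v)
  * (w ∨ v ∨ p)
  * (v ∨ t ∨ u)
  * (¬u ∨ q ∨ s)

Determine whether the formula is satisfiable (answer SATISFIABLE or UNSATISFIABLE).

UNSATISFIABLE

p = True:
  propagation gives w=False, t=True, u=False; an empty clause results — contradiction.
p = False:
  propagation gives s=True, t=False, r=True; an empty clause results — contradiction.
Every branch closes, so no satisfying assignment exists.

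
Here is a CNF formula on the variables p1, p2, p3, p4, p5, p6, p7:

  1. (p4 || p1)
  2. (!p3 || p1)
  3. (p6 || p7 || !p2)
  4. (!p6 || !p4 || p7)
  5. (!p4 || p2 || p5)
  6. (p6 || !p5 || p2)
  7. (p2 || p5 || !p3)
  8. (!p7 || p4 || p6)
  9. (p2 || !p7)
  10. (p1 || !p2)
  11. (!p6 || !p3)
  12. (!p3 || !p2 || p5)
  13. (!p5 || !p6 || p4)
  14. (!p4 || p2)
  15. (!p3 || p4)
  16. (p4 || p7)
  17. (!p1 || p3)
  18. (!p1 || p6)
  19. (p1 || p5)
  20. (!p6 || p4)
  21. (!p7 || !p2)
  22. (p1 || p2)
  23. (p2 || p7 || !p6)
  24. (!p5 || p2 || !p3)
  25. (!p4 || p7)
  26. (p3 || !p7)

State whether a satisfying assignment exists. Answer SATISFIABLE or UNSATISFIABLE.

UNSATISFIABLE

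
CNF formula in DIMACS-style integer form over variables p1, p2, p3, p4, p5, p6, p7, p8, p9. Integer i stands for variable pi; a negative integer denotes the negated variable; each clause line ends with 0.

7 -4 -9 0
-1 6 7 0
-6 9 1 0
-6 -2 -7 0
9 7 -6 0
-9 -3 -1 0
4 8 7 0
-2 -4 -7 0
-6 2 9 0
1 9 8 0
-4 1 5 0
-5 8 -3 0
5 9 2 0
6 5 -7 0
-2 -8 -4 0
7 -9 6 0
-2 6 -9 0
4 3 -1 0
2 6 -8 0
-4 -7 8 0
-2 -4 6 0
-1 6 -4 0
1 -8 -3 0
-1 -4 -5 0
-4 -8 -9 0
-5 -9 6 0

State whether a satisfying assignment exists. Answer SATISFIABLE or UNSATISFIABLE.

Try p1 = False.
Set p2 = True and propagate.
Branch on p3: take p3 = False.
The remaining clauses are satisfied by p4 = False, p5 = True, p6 = False, p7 = True, p8 = True, p9 = False.
Every clause has at least one true literal under this assignment.
So p1 = False, p2 = True, p3 = False, p4 = False, p5 = True, p6 = False, p7 = True, p8 = True, p9 = False is a satisfying assignment.

SATISFIABLE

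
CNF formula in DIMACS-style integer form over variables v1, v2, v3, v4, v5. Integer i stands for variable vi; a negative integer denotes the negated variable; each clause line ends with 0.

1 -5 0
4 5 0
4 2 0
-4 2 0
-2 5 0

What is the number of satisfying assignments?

4

The models are:
  v1=T v2=T v3=F v4=F v5=T
  v1=T v2=T v3=F v4=T v5=T
  v1=T v2=T v3=T v4=F v5=T
  v1=T v2=T v3=T v4=T v5=T
That's 4 in total.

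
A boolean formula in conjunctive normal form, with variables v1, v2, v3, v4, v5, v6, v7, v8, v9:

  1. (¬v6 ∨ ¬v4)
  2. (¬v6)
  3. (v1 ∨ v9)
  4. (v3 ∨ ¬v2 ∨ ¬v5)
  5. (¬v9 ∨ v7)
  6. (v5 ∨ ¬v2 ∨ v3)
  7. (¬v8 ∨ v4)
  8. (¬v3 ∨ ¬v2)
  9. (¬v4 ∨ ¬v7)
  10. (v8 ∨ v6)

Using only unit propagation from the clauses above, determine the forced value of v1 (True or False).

(¬v6) stands alone — v6 = False.
(v6 ∨ v8): since v6 = False, the clause reduces to (v8). v8 = True.
(v4 ∨ ¬v8) with v8 = True leaves only v4, so v4 = True.
(¬v4 ∨ ¬v7) with v4 = True leaves only ¬v7, so v7 = False.
(¬v9 ∨ v7): since v7 = False, the clause reduces to (¬v9). v9 = False.
From (v9 ∨ v1) and v9 = False: v1 = True.

True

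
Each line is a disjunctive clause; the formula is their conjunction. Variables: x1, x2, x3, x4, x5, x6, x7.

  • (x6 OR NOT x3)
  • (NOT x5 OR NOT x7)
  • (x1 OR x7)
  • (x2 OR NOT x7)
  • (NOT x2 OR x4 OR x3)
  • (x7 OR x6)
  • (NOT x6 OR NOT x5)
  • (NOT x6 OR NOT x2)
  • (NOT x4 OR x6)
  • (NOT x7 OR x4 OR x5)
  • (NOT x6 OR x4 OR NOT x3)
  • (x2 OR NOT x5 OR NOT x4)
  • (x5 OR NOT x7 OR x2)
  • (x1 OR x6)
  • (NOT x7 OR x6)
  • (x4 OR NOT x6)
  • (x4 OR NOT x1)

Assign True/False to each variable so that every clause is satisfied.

Branch on x1: take x1 = True.
  then x4 is forced to True.
  then x6 is forced to True.
  then x5 is forced to False.
  then x2 is forced to False.
  then x7 is forced to False.
x3 is now unconstrained; take x3 = True.
Every clause has at least one true literal under this assignment.

x1=True, x2=False, x3=True, x4=True, x5=False, x6=True, x7=False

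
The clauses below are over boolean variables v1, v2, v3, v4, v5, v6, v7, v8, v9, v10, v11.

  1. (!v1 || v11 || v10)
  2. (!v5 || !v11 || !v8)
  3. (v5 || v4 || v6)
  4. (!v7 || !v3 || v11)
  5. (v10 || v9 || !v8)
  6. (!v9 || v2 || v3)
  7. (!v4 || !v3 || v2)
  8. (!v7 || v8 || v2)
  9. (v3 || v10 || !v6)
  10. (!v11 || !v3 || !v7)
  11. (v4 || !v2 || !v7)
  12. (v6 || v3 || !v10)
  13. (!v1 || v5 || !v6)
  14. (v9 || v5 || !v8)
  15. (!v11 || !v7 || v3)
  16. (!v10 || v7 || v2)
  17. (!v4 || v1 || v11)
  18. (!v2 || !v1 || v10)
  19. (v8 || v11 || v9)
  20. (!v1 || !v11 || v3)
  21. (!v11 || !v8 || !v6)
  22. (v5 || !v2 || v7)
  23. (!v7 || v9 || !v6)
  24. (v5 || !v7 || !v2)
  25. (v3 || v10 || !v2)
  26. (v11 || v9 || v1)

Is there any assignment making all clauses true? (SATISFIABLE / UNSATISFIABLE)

Branch on v1: take v1 = True.
Branch on v2: take v2 = True.
  then v10 is forced to True.
Set v3 = True and propagate.
For the remaining variables, v4 = True, v5 = True, v6 = False, v7 = False, v8 = False, v9 = True, v11 = False works.
So v1 = T  v2 = T  v3 = T  v4 = T  v5 = T  v6 = F  v7 = F  v8 = F  v9 = T  v10 = T  v11 = F is a satisfying assignment.

SATISFIABLE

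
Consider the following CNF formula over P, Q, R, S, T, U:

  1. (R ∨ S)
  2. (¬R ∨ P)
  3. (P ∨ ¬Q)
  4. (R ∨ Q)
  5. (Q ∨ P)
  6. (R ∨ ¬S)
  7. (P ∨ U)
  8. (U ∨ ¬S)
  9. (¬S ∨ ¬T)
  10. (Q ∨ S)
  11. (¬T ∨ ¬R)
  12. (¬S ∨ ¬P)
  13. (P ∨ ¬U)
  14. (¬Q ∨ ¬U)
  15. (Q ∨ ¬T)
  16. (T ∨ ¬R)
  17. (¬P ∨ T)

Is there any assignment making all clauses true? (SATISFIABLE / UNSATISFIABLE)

P = True:
  propagation gives S=False, R=True, Q=True, T=False; an empty clause results — contradiction.
P = False:
  propagation gives R=False, S=True; an empty clause results — contradiction.
Every branch closes, so no satisfying assignment exists.

UNSATISFIABLE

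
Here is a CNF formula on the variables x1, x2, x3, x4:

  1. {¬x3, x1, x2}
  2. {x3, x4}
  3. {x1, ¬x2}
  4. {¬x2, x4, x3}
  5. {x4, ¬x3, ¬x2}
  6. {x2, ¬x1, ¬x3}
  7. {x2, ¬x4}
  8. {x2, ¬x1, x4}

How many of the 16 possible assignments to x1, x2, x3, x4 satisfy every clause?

2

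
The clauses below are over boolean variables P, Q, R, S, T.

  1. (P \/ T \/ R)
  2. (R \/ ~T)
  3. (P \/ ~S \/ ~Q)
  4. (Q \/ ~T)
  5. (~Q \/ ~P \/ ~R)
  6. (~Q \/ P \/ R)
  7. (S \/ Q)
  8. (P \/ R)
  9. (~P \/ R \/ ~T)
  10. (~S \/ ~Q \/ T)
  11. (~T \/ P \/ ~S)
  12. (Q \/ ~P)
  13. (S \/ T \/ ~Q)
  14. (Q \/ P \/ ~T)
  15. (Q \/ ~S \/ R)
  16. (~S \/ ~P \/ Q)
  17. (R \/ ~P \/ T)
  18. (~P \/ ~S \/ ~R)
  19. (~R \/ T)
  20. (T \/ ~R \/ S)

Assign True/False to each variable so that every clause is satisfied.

Set P = False and propagate.
  then R is forced to True.
  then T is forced to True.
  then Q is forced to True.
  then S is forced to False.

P = False  Q = True  R = True  S = False  T = True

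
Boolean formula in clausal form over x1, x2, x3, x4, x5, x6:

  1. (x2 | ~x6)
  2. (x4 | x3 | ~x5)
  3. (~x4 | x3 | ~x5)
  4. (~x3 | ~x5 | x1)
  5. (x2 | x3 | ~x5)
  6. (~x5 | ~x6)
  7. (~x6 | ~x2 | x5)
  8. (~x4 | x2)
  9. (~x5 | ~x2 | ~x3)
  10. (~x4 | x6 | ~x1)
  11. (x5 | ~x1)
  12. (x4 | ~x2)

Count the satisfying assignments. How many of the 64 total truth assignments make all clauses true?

The models are:
  x1=F x2=F x3=F x4=F x5=F x6=F
  x1=F x2=F x3=T x4=F x5=F x6=F
  x1=F x2=T x3=F x4=T x5=F x6=F
  x1=F x2=T x3=T x4=T x5=F x6=F
  x1=T x2=F x3=T x4=F x5=T x6=F
That's 5 in total.

5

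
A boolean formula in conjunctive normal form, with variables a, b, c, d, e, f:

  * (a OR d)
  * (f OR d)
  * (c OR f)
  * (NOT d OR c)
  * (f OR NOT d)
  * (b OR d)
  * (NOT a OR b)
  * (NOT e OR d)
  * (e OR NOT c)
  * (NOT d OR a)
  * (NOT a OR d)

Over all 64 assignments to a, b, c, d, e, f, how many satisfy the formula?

1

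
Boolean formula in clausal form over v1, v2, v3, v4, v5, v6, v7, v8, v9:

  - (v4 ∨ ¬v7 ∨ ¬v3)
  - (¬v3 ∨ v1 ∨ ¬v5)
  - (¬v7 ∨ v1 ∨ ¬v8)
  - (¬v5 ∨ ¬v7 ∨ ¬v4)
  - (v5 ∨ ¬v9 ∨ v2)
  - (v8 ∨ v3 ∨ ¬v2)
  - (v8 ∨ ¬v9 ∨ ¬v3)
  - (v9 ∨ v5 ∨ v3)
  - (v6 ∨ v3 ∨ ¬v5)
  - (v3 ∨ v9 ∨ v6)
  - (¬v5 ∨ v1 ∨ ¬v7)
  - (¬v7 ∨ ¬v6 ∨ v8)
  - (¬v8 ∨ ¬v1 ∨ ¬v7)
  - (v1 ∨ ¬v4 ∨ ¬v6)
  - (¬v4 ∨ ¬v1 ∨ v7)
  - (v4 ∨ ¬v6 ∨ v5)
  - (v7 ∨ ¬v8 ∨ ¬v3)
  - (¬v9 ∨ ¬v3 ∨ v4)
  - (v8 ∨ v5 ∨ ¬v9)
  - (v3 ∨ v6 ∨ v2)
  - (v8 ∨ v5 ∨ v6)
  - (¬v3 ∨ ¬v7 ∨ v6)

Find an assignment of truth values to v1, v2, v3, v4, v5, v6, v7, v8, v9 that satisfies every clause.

v1=T, v2=T, v3=T, v4=F, v5=T, v6=T, v7=F, v8=F, v9=F

Check each clause:
  1. (¬v3 ∨ v4 ∨ ¬v7) — ¬v7 is true.
  2. (v1 ∨ ¬v5 ∨ ¬v3) — v1 is true.
  3. (v1 ∨ ¬v7 ∨ ¬v8) — ¬v8 is true.
  4. (¬v7 ∨ ¬v4 ∨ ¬v5) — ¬v7 is true.
  5. (¬v9 ∨ v5 ∨ v2) — v2 is true.
  6. (v3 ∨ v8 ∨ ¬v2) — v3 is true.
  7. (v8 ∨ ¬v9 ∨ ¬v3) — ¬v9 is true.
  8. (v9 ∨ v5 ∨ v3) — v3 is true.
  9. (v6 ∨ v3 ∨ ¬v5) — v3 is true.
  10. (v6 ∨ v9 ∨ v3) — v3 is true.
  11. (v1 ∨ ¬v7 ∨ ¬v5) — v1 is true.
  12. (¬v6 ∨ v8 ∨ ¬v7) — ¬v7 is true.
  13. (¬v7 ∨ ¬v1 ∨ ¬v8) — ¬v8 is true.
  14. (¬v6 ∨ v1 ∨ ¬v4) — v1 is true.
  15. (¬v1 ∨ ¬v4 ∨ v7) — ¬v4 is true.
  16. (v5 ∨ ¬v6 ∨ v4) — v5 is true.
  17. (¬v3 ∨ ¬v8 ∨ v7) — ¬v8 is true.
  18. (¬v9 ∨ ¬v3 ∨ v4) — ¬v9 is true.
  19. (v8 ∨ ¬v9 ∨ v5) — v5 is true.
  20. (v2 ∨ v6 ∨ v3) — v2 is true.
  21. (v6 ∨ v8 ∨ v5) — v5 is true.
  22. (v6 ∨ ¬v7 ∨ ¬v3) — ¬v7 is true.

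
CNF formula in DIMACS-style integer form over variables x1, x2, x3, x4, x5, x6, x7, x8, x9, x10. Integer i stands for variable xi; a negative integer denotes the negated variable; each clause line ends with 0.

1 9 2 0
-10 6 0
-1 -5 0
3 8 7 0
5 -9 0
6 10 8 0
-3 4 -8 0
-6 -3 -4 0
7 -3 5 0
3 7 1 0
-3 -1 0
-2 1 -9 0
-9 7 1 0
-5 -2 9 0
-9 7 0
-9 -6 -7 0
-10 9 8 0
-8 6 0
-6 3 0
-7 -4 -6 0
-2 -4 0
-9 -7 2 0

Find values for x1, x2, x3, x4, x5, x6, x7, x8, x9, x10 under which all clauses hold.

x1 = False, x2 = True, x3 = True, x4 = False, x5 = False, x6 = True, x7 = True, x8 = False, x9 = False, x10 = False

Check each clause:
  1. (x9 | x2 | x1) — x2 is true.
  2. (x6 | ~x10) — x6 is true.
  3. (~x5 | ~x1) — ~x5 is true.
  4. (x8 | x3 | x7) — x3 is true.
  5. (~x9 | x5) — ~x9 is true.
  6. (x10 | x8 | x6) — x6 is true.
  7. (x4 | ~x8 | ~x3) — ~x8 is true.
  8. (~x4 | ~x3 | ~x6) — ~x4 is true.
  9. (x5 | ~x3 | x7) — x7 is true.
  10. (x7 | x3 | x1) — x3 is true.
  11. (~x3 | ~x1) — ~x1 is true.
  12. (x1 | ~x9 | ~x2) — ~x9 is true.
  13. (x1 | ~x9 | x7) — ~x9 is true.
  14. (x9 | ~x5 | ~x2) — ~x5 is true.
  15. (x7 | ~x9) — x7 is true.
  16. (~x6 | ~x9 | ~x7) — ~x9 is true.
  17. (~x10 | x8 | x9) — ~x10 is true.
  18. (~x8 | x6) — ~x8 is true.
  19. (x3 | ~x6) — x3 is true.
  20. (~x6 | ~x4 | ~x7) — ~x4 is true.
  21. (~x4 | ~x2) — ~x4 is true.
  22. (~x9 | x2 | ~x7) — x2 is true.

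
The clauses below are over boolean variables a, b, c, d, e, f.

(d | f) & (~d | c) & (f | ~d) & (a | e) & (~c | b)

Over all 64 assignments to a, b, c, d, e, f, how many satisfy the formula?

12

Split on d, then c.
  d=1, c=1: remaining (a,b,e,f) ∈ {(0,1,1,1); (1,1,0,1); (1,1,1,1)} — 3.
  d=1, c=0: a clause becomes empty — 0.
  d=0, c=1: remaining (a,b,e,f) ∈ {(0,1,1,1); (1,1,0,1); (1,1,1,1)} — 3.
  d=0, c=0: b free; 3 ways for (a,e,f) × 2^1 = 6.
Total: 3 + 0 + 3 + 6 = 12.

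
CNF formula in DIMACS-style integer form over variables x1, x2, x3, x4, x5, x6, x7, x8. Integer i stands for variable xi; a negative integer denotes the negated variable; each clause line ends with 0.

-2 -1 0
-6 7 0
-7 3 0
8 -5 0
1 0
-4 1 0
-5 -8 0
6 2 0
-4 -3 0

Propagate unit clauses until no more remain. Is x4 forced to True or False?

(x1) stands alone — x1 = True.
From (¬x1 ∨ ¬x2) and x1 = True: x2 = False.
(x2 ∨ x6): since x2 = False, the clause reduces to (x6). x6 = True.
From (¬x6 ∨ x7) and x6 = True: x7 = True.
From (x3 ∨ ¬x7) and x7 = True: x3 = True.
From (¬x3 ∨ ¬x4) and x3 = True: x4 = False.

False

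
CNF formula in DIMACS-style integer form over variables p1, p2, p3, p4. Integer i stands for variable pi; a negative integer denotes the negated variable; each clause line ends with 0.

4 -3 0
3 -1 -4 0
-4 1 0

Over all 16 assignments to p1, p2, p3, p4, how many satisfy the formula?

6

Satisfying assignments:
  p1=F p2=F p3=F p4=F
  p1=F p2=T p3=F p4=F
  p1=T p2=F p3=F p4=F
  p1=T p2=F p3=T p4=T
  p1=T p2=T p3=F p4=F
  p1=T p2=T p3=T p4=T
Count: 6.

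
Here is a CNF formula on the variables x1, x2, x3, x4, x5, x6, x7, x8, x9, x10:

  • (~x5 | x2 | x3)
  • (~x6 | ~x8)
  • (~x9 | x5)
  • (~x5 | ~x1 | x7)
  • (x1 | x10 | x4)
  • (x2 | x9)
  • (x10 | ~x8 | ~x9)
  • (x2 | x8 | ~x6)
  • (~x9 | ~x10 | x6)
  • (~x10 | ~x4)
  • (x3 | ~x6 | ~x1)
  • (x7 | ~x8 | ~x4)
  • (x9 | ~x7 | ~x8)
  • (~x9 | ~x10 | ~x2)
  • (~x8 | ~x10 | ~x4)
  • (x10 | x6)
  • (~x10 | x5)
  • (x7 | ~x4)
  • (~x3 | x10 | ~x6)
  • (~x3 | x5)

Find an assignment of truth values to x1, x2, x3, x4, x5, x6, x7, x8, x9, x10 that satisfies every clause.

x1 = F, x2 = T, x3 = F, x4 = T, x5 = T, x6 = T, x7 = T, x8 = F, x9 = F, x10 = F

Branch on x1: take x1 = False.
The remaining clauses are satisfied by x2 = True, x3 = False, x4 = True, x5 = True, x6 = True, x7 = True, x8 = False, x9 = False, x10 = False.
Every clause has at least one true literal under this assignment.
Check each clause:
  1. (~x5 | x3 | x2) — x2 is true.
  2. (~x6 | ~x8) — ~x8 is true.
  3. (~x9 | x5) — x5 is true.
  4. (~x1 | x7 | ~x5) — ~x1 is true.
  5. (x1 | x10 | x4) — x4 is true.
  6. (x2 | x9) — x2 is true.
  7. (~x8 | x10 | ~x9) — ~x8 is true.
  8. (~x6 | x8 | x2) — x2 is true.
  9. (x6 | ~x9 | ~x10) — x6 is true.
  10. (~x10 | ~x4) — ~x10 is true.
  11. (x3 | ~x6 | ~x1) — ~x1 is true.
  12. (~x8 | ~x4 | x7) — ~x8 is true.
  13. (~x8 | x9 | ~x7) — ~x8 is true.
  14. (~x9 | ~x10 | ~x2) — ~x10 is true.
  15. (~x10 | ~x8 | ~x4) — ~x8 is true.
  16. (x6 | x10) — x6 is true.
  17. (~x10 | x5) — x5 is true.
  18. (~x4 | x7) — x7 is true.
  19. (~x6 | x10 | ~x3) — ~x3 is true.
  20. (x5 | ~x3) — ~x3 is true.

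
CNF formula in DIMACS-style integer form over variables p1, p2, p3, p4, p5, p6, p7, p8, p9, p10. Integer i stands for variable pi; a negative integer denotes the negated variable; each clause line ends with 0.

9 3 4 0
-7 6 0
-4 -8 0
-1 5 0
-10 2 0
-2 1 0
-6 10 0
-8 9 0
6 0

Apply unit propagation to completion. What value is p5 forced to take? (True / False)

True

Unit clause (p6) sets p6 = True.
(p10 || !p6) with p6 = True leaves only p10, so p10 = True.
From (p2 || !p10) and p10 = True: p2 = True.
From (p1 || !p2) and p2 = True: p1 = True.
From (!p1 || p5) and p1 = True: p5 = True.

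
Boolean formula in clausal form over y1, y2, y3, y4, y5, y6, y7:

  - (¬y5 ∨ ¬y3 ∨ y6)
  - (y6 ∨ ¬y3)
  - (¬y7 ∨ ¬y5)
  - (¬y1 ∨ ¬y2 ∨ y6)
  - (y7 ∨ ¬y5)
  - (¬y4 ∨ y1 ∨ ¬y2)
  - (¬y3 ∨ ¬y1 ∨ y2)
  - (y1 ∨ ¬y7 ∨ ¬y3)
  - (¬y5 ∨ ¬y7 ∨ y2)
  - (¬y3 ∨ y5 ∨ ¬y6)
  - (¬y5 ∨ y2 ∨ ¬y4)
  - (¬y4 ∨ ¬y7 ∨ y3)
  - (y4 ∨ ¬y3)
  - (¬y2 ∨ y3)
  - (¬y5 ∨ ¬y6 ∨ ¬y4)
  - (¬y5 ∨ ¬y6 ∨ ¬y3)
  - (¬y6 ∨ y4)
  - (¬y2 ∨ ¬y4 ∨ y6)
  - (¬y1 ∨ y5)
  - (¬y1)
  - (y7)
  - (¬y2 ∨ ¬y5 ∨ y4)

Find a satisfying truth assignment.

y1=F, y2=F, y3=F, y4=F, y5=F, y6=F, y7=T

(¬y1) is a unit clause, so y1 = False.
(y7) is a unit clause, so y7 = True.
Unit propagation: (¬y5) forces y5 = False.
(¬y3) is a unit clause, so y3 = False.
Unit propagation: (¬y4) forces y4 = False.
(¬y2) is a unit clause, so y2 = False.
Unit propagation: (¬y6) forces y6 = False.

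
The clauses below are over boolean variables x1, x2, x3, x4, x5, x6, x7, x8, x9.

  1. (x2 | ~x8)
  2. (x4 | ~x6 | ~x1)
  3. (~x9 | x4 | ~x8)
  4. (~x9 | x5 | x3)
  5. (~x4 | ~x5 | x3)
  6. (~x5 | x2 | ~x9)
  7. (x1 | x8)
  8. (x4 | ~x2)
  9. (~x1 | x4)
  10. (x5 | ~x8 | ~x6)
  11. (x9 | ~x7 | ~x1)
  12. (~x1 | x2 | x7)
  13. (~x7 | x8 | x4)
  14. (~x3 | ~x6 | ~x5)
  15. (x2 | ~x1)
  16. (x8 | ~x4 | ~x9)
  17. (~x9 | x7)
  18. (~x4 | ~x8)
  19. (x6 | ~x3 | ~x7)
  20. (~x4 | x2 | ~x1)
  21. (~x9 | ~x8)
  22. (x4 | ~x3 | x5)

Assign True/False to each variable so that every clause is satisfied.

x1=True  x2=True  x3=False  x4=True  x5=False  x6=True  x7=False  x8=False  x9=False

Branch on x1: take x1 = True.
  then x4 is forced to True.
  then x2 is forced to True.
  then x8 is forced to False.
  then x9 is forced to False.
  then x7 is forced to False.
Try x3 = False.
  then x5 is forced to False.
x6 is now unconstrained; take x6 = True.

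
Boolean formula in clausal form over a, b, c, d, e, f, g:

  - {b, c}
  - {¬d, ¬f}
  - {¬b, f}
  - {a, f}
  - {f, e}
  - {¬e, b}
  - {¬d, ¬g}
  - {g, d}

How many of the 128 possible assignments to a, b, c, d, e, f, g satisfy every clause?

Case analysis on f and b:
  f=T, b=T: forces d=F; g=T; a, c, e free → 2^3 = 8.
  f=T, b=F: remaining (a,c,d,e,g) ∈ {(F,T,F,F,T); (T,T,F,F,T)} — 2.
  f=F, b=T: a clause becomes empty — 0.
  f=F, b=F: a clause becomes empty — 0.
Total: 8 + 2 + 0 + 0 = 10.

10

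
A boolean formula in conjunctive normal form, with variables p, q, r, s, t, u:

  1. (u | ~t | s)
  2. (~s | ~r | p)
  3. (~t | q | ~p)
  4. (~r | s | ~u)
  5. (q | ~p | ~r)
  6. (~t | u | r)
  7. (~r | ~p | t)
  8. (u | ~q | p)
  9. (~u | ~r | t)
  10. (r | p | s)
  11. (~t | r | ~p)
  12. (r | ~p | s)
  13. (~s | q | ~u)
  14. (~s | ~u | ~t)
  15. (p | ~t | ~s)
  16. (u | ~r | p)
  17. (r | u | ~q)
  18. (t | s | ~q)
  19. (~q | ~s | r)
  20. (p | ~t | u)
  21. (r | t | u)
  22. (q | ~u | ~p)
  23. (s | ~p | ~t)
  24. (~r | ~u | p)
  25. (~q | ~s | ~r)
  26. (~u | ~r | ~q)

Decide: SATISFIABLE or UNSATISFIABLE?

r = True:
  p = True:
    propagation gives q=True, t=True, s=True; an empty clause results — contradiction.
  p = False:
    propagation gives s=False, u=False; an empty clause results — contradiction.
r = False:
  t = True:
    propagation gives u=True, p=False, s=True; an empty clause results — contradiction.
  t = False:
    s = True:
      propagation gives q=True; contradiction.
    s = False:
      propagation gives p=True; contradiction.
Every branch closes, so no satisfying assignment exists.

UNSATISFIABLE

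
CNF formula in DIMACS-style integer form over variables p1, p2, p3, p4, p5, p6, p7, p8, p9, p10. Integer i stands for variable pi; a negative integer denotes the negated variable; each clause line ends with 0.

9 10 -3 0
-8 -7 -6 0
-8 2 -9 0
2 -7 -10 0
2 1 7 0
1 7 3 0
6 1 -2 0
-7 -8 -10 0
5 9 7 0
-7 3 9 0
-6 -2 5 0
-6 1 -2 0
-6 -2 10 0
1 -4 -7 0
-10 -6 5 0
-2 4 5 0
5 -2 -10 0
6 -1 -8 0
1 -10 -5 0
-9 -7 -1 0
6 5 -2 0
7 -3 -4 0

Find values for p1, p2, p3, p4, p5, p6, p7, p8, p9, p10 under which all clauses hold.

p1 = T, p2 = F, p3 = F, p4 = F, p5 = T, p6 = T, p7 = F, p8 = F, p9 = F, p10 = T

Pure literal: p8 appears only negated; assign p8 = False.
Try p1 = True.
For the remaining variables, p2 = False, p3 = False, p4 = False, p5 = True, p6 = True, p7 = False, p9 = False, p10 = True works.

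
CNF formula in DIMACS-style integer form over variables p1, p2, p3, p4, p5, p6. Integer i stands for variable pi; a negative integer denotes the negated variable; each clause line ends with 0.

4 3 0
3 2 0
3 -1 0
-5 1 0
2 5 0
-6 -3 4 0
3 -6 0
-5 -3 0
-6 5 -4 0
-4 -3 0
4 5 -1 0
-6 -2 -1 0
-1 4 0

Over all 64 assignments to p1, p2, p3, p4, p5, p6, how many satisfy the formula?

2

The models are:
  p1=0 p2=1 p3=0 p4=1 p5=0 p6=0
  p1=0 p2=1 p3=1 p4=0 p5=0 p6=0
That's 2 in total.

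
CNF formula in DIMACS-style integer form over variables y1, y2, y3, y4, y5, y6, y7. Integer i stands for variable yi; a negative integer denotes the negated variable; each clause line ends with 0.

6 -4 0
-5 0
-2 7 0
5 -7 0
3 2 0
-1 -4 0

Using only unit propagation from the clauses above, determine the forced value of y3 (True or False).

True

(~y5) is a unit clause: y5 = False.
(~y7 | y5) with y5 = False leaves only ~y7, so y7 = False.
(y7 | ~y2): since y7 = False, the clause reduces to (~y2). y2 = False.
In (y3 | y2), y2 is now false; y3 must hold, so y3 = True.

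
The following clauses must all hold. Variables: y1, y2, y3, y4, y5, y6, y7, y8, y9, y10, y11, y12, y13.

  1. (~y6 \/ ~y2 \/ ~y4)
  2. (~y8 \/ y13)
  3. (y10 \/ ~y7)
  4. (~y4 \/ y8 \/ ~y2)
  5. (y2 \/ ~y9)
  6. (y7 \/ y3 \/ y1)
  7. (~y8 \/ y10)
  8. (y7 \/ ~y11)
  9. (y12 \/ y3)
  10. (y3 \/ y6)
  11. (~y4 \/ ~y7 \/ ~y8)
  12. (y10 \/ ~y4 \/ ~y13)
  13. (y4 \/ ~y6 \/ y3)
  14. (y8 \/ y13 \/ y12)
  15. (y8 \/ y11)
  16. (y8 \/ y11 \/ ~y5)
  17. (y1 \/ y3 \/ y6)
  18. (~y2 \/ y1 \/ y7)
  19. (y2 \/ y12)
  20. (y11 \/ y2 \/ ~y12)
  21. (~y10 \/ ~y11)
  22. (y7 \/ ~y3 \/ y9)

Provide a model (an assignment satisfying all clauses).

Set y1 = False and propagate.
Try y2 = True.
  then y7 is forced to True.
  then y10 is forced to True.
  then y11 is forced to False.
  then y8 is forced to True.
  then y13 is forced to True.
  then y4 is forced to False.
Try y3 = True.
y5, y6, y9, y12 are now unconstrained; take y5 = True, y6 = True, y9 = False, y12 = True.

y1=F  y2=T  y3=T  y4=F  y5=T  y6=T  y7=T  y8=T  y9=F  y10=T  y11=F  y12=T  y13=T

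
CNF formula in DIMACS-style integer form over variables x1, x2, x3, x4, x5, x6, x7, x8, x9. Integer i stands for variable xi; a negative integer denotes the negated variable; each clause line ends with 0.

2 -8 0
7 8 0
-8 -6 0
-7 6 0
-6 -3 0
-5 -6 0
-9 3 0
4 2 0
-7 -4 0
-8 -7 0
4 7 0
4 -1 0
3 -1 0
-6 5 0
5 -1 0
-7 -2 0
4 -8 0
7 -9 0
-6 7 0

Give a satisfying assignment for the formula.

Pure literal: x1 appears only negated; assign x1 = False.
x9 occurs only negated in the remaining clauses — set x9 = False.
Try x2 = True.
  then x7 is forced to False.
  then x8 is forced to True.
  then x6 is forced to False.
  then x4 is forced to True.
x3, x5 are now unconstrained; take x3 = True, x5 = True.

x1=0, x2=1, x3=1, x4=1, x5=1, x6=0, x7=0, x8=1, x9=0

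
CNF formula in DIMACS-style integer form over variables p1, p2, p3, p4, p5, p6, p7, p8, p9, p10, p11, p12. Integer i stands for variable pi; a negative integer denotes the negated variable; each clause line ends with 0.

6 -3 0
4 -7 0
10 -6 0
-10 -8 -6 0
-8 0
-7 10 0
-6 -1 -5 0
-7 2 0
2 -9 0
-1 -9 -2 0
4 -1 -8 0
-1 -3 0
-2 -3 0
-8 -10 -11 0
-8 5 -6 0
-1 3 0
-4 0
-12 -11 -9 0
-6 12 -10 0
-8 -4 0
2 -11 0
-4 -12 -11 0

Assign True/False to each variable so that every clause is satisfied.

(~p8) is a unit clause, so p8 = False.
Unit propagation: (~p4) forces p4 = False.
(~p7) is a unit clause, so p7 = False.
p1 occurs only negated in the remaining clauses — set p1 = False.
p11 occurs only negated in the remaining clauses — set p11 = False.
Set p2 = True and propagate.
  then p3 is forced to False.
Set p6 = False and propagate.
p5, p9, p10, p12 are now unconstrained; take p5 = True, p9 = True, p10 = True, p12 = False.
Every clause has at least one true literal under this assignment.

p1=False  p2=True  p3=False  p4=False  p5=True  p6=False  p7=False  p8=False  p9=True  p10=True  p11=False  p12=False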